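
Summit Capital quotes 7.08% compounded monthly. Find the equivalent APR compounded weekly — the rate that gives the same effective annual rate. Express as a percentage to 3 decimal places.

7.064%

EAR = (1 + 0.0708/12)^12 − 1 = 0.073143.
Solve (1 + r/52)^52 = 1.073143: r/52 = 1.073143^(1/52) − 1 = 0.001358, so r = 0.070640 = 7.064%.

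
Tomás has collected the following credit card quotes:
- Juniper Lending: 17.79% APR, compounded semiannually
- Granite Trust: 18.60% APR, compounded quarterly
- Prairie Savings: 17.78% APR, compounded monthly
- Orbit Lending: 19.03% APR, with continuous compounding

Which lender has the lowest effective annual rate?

Juniper Lending: (1 + 0.1779/2)^2 − 1 = 18.581%
Granite Trust: (1 + 0.1860/4)^4 − 1 = 19.938%
Prairie Savings: (1 + 0.1778/12)^12 − 1 = 19.303%
Orbit Lending: e^0.1903 − 1 = 20.961%
The lowest effective annual rate is Juniper Lending at 18.581%.

Juniper Lending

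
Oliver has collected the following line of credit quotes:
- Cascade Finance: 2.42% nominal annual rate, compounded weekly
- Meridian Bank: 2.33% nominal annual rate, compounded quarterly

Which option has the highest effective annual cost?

Cascade Finance

Cascade Finance: (1 + 0.0242/52)^52 − 1 = 2.449%
Meridian Bank: (1 + 0.0233/4)^4 − 1 = 2.350%
The highest effective annual rate is Cascade Finance at 2.449%.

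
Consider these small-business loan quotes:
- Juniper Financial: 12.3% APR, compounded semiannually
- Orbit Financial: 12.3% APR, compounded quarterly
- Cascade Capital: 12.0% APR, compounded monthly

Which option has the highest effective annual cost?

Juniper Financial: (1 + 0.123/2)^2 − 1 = 12.678%
Orbit Financial: (1 + 0.123/4)^4 − 1 = 12.879%
Cascade Capital: (1 + 0.120/12)^12 − 1 = 12.683%
The highest effective annual rate is Orbit Financial at 12.879%.

Orbit Financial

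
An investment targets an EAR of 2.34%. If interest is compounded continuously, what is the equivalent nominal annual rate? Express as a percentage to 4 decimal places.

2.3130%

Continuous: nominal r satisfies e^r − 1 = 0.0234.
r = ln(1 + 0.0234) = ln(1.0234) = 0.023130 = 2.3130%.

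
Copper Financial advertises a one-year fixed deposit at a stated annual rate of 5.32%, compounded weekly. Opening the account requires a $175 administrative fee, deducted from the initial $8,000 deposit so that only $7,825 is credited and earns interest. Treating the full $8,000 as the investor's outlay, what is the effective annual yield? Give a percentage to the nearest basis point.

3.15%

Value after one year: 7,825 × (1 + 0.0532/52)^52 = 7,825 × 1.054612 = $8,252.34.
Effective yield on the $8,000 outlay: 8,252.34 / 8,000 − 1 = 0.031542 = 3.15%.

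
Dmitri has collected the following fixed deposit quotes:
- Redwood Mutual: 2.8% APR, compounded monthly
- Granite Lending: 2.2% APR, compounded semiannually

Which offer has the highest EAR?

Redwood Mutual: (1 + 0.028/12)^12 − 1 = 2.836%
Granite Lending: (1 + 0.022/2)^2 − 1 = 2.212%
The highest effective annual rate is Redwood Mutual at 2.836%.

Redwood Mutual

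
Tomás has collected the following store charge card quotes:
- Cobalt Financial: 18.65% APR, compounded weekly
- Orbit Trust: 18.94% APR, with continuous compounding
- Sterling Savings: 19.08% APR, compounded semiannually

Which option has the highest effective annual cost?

Orbit Trust

Cobalt Financial: (1 + 0.1865/52)^52 − 1 = 20.462%
Orbit Trust: e^0.1894 − 1 = 20.852%
Sterling Savings: (1 + 0.1908/2)^2 − 1 = 19.990%
The highest effective annual rate is Orbit Trust at 20.852%.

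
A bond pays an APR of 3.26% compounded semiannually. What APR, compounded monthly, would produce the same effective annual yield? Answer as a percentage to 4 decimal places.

3.2381%

EAR = (1 + 0.0326/2)^2 − 1 = 0.032866.
Solve (1 + r/12)^12 = 1.032866: r/12 = 1.032866^(1/12) − 1 = 0.002698, so r = 0.032381 = 3.2381%.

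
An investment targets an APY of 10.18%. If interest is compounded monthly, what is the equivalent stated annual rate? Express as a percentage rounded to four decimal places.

9.7338%

(1 + r/12)^12 − 1 = 0.1018, so 1 + r/12 = 1.1018^(1/12).
r/12 = 0.008111, so r = 0.097338 = 9.7338%.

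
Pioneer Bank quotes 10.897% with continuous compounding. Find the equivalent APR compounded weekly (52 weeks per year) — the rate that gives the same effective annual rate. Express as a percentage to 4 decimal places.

10.9084%

EAR under continuous compounding: e^0.10897 − 1 = 0.115129.
Solve (1 + r/52)^52 = 1.115129: r/52 = 1.115129^(1/52) − 1 = 0.002098, so r = 0.109084 = 10.9084%.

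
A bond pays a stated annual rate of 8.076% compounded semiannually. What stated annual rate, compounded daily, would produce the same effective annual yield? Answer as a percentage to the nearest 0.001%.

EAR = (1 + 0.08076/2)^2 − 1 = 0.082391.
Solve (1 + r/365)^365 = 1.082391: r/365 = 1.082391^(1/365) − 1 = 0.000217, so r = 0.079181 = 7.918%.

7.918%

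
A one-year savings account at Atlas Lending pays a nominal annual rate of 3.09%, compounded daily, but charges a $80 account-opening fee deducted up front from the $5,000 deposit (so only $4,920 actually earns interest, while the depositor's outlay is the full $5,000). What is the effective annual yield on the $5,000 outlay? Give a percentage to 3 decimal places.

Value after one year: 4,920 × (1 + 0.0309/365)^365 = 4,920 × 1.031381 = $5,074.39.
Effective yield on the $5,000 outlay: 5,074.39 / 5,000 − 1 = 0.014879 = 1.488%.

1.488%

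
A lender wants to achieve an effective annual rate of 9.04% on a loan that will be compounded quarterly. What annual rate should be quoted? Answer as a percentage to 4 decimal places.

8.7488%

(1 + r/4)^4 − 1 = 0.0904, so 1 + r/4 = 1.0904^(1/4).
r/4 = 0.021872, so r = 0.087488 = 8.7488%.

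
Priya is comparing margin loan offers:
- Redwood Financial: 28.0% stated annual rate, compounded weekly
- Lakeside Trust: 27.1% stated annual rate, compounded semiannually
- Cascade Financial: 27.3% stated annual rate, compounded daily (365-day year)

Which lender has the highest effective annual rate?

Redwood Financial: (1 + 0.280/52)^52 − 1 = 32.214%
Lakeside Trust: (1 + 0.271/2)^2 − 1 = 28.936%
Cascade Financial: (1 + 0.273/365)^365 − 1 = 31.377%
The highest effective annual rate is Redwood Financial at 32.214%.

Redwood Financial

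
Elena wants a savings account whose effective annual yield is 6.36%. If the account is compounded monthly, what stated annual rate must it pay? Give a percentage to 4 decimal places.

(1 + r/12)^12 − 1 = 0.0636, so 1 + r/12 = 1.0636^(1/12).
r/12 = 0.005152, so r = 0.061818 = 6.1818%.

6.1818%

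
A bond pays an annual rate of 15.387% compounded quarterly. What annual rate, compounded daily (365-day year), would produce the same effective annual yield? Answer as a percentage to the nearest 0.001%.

15.102%

EAR = (1 + 0.15387/4)^4 − 1 = 0.162978.
Solve (1 + r/365)^365 = 1.162978: r/365 = 1.162978^(1/365) − 1 = 0.000414, so r = 0.151016 = 15.102%.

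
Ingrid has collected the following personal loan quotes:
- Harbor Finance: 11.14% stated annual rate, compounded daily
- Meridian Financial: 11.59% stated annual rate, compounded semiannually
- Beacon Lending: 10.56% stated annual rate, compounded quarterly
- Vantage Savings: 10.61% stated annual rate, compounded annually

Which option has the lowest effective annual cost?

Vantage Savings

Harbor Finance: (1 + 0.1114/365)^365 − 1 = 11.782%
Meridian Financial: (1 + 0.1159/2)^2 − 1 = 11.926%
Beacon Lending: (1 + 0.1056/4)^4 − 1 = 10.986%
Vantage Savings: compounded annually, EAR = 10.610%
The lowest effective annual rate is Vantage Savings at 10.610%.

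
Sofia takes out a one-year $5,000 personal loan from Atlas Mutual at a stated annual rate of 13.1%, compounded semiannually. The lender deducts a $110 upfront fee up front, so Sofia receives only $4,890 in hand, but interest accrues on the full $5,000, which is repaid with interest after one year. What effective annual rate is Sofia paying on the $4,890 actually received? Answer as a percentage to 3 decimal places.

16.083%

Amount owed after one year: 5,000 × (1 + 0.131/2)^2 = 5,000 × 1.135290 = $5,676.45.
Effective rate on net proceeds: 5,676.45 / 4,890 − 1 = 0.160828 = 16.083%.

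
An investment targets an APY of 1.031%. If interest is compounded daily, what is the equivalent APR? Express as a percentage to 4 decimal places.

(1 + r/365)^365 − 1 = 0.01031, so 1 + r/365 = 1.01031^(1/365).
r/365 = 0.000028, so r = 0.010257 = 1.0257%.

1.0257%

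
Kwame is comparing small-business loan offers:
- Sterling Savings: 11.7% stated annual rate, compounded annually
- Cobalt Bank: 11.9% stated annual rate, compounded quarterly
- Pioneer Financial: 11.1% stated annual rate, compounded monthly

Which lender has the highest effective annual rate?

Sterling Savings: compounded annually, EAR = 11.700%
Cobalt Bank: (1 + 0.119/4)^4 − 1 = 12.442%
Pioneer Financial: (1 + 0.111/12)^12 − 1 = 11.682%
The highest effective annual rate is Cobalt Bank at 12.442%.

Cobalt Bank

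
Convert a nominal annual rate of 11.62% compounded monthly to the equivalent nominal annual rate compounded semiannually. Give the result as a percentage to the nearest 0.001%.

11.905%

EAR = (1 + 0.1162/12)^12 − 1 = 0.122593.
Solve (1 + r/2)^2 = 1.122593: r/2 = 1.122593^(1/2) − 1 = 0.059525, so r = 0.119050 = 11.905%.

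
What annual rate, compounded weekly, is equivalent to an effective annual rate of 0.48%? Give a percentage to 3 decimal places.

0.479%

(1 + r/52)^52 − 1 = 0.0048, so 1 + r/52 = 1.0048^(1/52).
r/52 = 0.000092, so r = 0.004789 = 0.479%.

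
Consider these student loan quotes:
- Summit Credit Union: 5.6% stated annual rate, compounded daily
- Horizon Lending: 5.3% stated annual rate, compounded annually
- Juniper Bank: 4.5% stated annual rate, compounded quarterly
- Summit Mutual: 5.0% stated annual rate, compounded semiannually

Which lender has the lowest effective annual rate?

Summit Credit Union: (1 + 0.056/365)^365 − 1 = 5.759%
Horizon Lending: compounded annually, EAR = 5.300%
Juniper Bank: (1 + 0.045/4)^4 − 1 = 4.577%
Summit Mutual: (1 + 0.050/2)^2 − 1 = 5.062%
The lowest effective annual rate is Juniper Bank at 4.577%.

Juniper Bank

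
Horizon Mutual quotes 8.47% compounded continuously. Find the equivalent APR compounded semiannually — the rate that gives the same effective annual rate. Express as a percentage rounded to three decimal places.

8.652%

EAR under continuous compounding: e^0.0847 − 1 = 0.088391.
Solve (1 + r/2)^2 = 1.088391: r/2 = 1.088391^(1/2) − 1 = 0.043260, so r = 0.086519 = 8.652%.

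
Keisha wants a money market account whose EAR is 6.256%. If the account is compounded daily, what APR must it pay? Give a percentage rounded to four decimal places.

(1 + r/365)^365 − 1 = 0.06256, so 1 + r/365 = 1.06256^(1/365).
r/365 = 0.000166, so r = 0.060686 = 6.0686%.

6.0686%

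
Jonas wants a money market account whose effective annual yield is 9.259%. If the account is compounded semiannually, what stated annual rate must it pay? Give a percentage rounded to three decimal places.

(1 + r/2)^2 − 1 = 0.09259, so 1 + r/2 = 1.09259^(1/2).
r/2 = 0.045270, so r = 0.090541 = 9.054%.

9.054%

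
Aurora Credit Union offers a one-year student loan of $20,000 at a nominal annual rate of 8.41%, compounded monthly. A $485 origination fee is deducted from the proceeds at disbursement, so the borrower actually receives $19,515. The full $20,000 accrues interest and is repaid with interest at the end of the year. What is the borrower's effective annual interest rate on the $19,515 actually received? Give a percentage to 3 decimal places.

11.444%

Amount owed after one year: 20,000 × (1 + 0.0841/12)^12 = 20,000 × 1.087419 = $21,748.37.
Effective rate on net proceeds: 21,748.37 / 19,515 − 1 = 0.114444 = 11.444%.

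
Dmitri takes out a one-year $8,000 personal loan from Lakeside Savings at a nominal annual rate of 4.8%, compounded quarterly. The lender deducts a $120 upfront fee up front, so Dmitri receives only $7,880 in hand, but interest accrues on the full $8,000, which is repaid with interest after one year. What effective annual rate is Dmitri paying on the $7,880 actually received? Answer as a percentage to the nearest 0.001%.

Amount owed after one year: 8,000 × (1 + 0.048/4)^4 = 8,000 × 1.048871 = $8,390.97.
Effective rate on net proceeds: 8,390.97 / 7,880 − 1 = 0.064844 = 6.484%.

6.484%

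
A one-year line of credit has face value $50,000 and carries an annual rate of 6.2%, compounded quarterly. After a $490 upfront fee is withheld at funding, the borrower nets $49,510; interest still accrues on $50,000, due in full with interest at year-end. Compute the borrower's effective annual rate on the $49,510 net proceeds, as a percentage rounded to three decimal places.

Amount owed after one year: 50,000 × (1 + 0.062/4)^4 = 50,000 × 1.063456 = $53,172.82.
Effective rate on net proceeds: 53,172.82 / 49,510 − 1 = 0.073981 = 7.398%.

7.398%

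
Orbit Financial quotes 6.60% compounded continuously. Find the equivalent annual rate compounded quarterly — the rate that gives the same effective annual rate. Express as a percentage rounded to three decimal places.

EAR under continuous compounding: e^0.0660 − 1 = 0.068227.
Solve (1 + r/4)^4 = 1.068227: r/4 = 1.068227^(1/4) − 1 = 0.016637, so r = 0.066548 = 6.655%.

6.655%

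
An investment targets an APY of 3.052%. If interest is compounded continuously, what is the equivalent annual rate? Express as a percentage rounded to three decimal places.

Continuous: nominal r satisfies e^r − 1 = 0.03052.
r = ln(1 + 0.03052) = ln(1.03052) = 0.030064 = 3.006%.

3.006%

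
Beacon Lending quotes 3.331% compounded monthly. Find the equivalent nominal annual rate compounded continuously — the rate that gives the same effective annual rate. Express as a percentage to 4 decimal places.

EAR = (1 + 0.03331/12)^12 − 1 = 0.033823.
Equivalent continuous rate: r = ln(1 + 0.033823) = 0.033264 = 3.3264%.

3.3264%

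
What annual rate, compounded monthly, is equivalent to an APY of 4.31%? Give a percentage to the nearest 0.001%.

(1 + r/12)^12 − 1 = 0.0431, so 1 + r/12 = 1.0431^(1/12).
r/12 = 0.003523, so r = 0.042271 = 4.227%.

4.227%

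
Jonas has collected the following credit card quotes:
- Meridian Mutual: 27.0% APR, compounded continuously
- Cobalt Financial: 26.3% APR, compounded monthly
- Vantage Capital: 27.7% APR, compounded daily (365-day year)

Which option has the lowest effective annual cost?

Meridian Mutual: e^0.270 − 1 = 30.996%
Cobalt Financial: (1 + 0.263/12)^12 − 1 = 29.714%
Vantage Capital: (1 + 0.277/365)^365 − 1 = 31.903%
The lowest effective annual rate is Cobalt Financial at 29.714%.

Cobalt Financial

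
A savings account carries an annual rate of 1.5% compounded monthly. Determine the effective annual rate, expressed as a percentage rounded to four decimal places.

1.5104%

EAR = (1 + 0.015/12)^12 − 1.
= (1 + 0.001250)^12 − 1 = 1.015104 − 1 = 1.5104%.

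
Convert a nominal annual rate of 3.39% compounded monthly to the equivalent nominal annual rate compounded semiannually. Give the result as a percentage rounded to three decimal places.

EAR = (1 + 0.0339/12)^12 − 1 = 0.034432.
Solve (1 + r/2)^2 = 1.034432: r/2 = 1.034432^(1/2) − 1 = 0.017070, so r = 0.034140 = 3.414%.

3.414%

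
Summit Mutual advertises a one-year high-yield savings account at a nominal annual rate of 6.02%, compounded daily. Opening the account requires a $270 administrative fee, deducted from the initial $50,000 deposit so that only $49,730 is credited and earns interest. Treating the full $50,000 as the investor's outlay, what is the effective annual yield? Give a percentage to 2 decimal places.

5.63%

Value after one year: 49,730 × (1 + 0.0602/365)^365 = 49,730 × 1.062044 = $52,815.43.
Effective yield on the $50,000 outlay: 52,815.43 / 50,000 − 1 = 0.056309 = 5.63%.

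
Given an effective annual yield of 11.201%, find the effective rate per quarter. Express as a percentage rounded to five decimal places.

The per-quarter rate i satisfies (1 + i)^4 = 1 + 0.11201.
i = 1.11201^(1/4) − 1 = 0.0268977 = 2.68977%.

2.68977%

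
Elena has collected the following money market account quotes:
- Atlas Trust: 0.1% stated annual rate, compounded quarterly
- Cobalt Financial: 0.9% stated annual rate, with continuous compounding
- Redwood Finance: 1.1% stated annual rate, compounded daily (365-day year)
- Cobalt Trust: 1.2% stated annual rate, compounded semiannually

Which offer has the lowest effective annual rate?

Atlas Trust

Atlas Trust: (1 + 0.001/4)^4 − 1 = 0.100%
Cobalt Financial: e^0.009 − 1 = 0.904%
Redwood Finance: (1 + 0.011/365)^365 − 1 = 1.106%
Cobalt Trust: (1 + 0.012/2)^2 − 1 = 1.204%
The lowest effective annual rate is Atlas Trust at 0.100%.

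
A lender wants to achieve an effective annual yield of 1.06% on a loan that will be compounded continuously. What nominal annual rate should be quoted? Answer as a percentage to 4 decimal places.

1.0544%

Continuous: nominal r satisfies e^r − 1 = 0.0106.
r = ln(1 + 0.0106) = ln(1.0106) = 0.010544 = 1.0544%.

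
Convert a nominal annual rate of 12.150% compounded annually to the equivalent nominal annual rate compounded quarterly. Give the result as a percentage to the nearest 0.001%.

Compounded annually, EAR = nominal = 0.121500.
Solve (1 + r/4)^4 = 1.121500: r/4 = 1.121500^(1/4) − 1 = 0.029082, so r = 0.116326 = 11.633%.

11.633%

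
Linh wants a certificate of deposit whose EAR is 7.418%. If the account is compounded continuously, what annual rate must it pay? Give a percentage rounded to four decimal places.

7.1558%

Continuous: nominal r satisfies e^r − 1 = 0.07418.
r = ln(1 + 0.07418) = ln(1.07418) = 0.071558 = 7.1558%.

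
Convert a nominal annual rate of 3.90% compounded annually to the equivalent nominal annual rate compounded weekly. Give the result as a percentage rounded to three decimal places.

Compounded annually, EAR = nominal = 0.039000.
Solve (1 + r/52)^52 = 1.039000: r/52 = 1.039000^(1/52) − 1 = 0.000736, so r = 0.038273 = 3.827%.

3.827%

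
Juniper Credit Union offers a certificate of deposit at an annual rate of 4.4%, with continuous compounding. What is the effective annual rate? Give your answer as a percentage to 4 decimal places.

With continuous compounding, EAR = e^0.044 − 1.
e^0.044 = 1.044982, so EAR = 0.044982 = 4.4982%.

4.4982%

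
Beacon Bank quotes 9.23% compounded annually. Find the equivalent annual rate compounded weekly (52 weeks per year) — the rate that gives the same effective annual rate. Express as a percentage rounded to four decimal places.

Compounded annually, EAR = nominal = 0.092300.
Solve (1 + r/52)^52 = 1.092300: r/52 = 1.092300^(1/52) − 1 = 0.001699, so r = 0.088361 = 8.8361%.

8.8361%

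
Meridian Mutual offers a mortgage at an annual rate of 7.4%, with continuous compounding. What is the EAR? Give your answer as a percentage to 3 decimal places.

7.681%

With continuous compounding, EAR = e^0.074 − 1.
e^0.074 = 1.076807, so EAR = 0.076807 = 7.681%.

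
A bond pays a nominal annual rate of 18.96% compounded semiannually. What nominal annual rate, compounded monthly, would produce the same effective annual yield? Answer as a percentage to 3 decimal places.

EAR = (1 + 0.1896/2)^2 − 1 = 0.198587.
Solve (1 + r/12)^12 = 1.198587: r/12 = 1.198587^(1/12) − 1 = 0.015210, so r = 0.182518 = 18.252%.

18.252%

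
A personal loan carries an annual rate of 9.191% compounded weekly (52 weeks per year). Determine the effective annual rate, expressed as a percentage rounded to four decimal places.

9.6177%

EAR = (1 + 0.09191/52)^52 − 1.
= 1.096177 − 1 = 9.6177%.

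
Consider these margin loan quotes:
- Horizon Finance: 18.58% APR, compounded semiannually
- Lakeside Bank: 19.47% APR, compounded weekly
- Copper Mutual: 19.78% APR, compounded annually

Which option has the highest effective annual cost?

Horizon Finance: (1 + 0.1858/2)^2 − 1 = 19.443%
Lakeside Bank: (1 + 0.1947/52)^52 − 1 = 21.450%
Copper Mutual: compounded annually, EAR = 19.780%
The highest effective annual rate is Lakeside Bank at 21.450%.

Lakeside Bank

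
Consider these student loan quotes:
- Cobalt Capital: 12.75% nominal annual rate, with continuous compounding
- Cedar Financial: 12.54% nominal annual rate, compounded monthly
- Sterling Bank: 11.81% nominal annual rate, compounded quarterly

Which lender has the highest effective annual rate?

Cobalt Capital

Cobalt Capital: e^0.1275 − 1 = 13.598%
Cedar Financial: (1 + 0.1254/12)^12 − 1 = 13.286%
Sterling Bank: (1 + 0.1181/4)^4 − 1 = 12.343%
The highest effective annual rate is Cobalt Capital at 13.598%.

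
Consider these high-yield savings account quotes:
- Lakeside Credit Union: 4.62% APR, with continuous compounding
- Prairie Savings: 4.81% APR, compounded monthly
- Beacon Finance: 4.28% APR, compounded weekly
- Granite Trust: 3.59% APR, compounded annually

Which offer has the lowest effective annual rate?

Lakeside Credit Union: e^0.0462 − 1 = 4.728%
Prairie Savings: (1 + 0.0481/12)^12 − 1 = 4.917%
Beacon Finance: (1 + 0.0428/52)^52 − 1 = 4.371%
Granite Trust: compounded annually, EAR = 3.590%
The lowest effective annual rate is Granite Trust at 3.590%.

Granite Trust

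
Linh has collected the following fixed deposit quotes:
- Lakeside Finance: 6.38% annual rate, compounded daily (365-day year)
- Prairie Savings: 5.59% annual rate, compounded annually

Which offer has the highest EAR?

Lakeside Finance

Lakeside Finance: (1 + 0.0638/365)^365 − 1 = 6.587%
Prairie Savings: compounded annually, EAR = 5.590%
The highest effective annual rate is Lakeside Finance at 6.587%.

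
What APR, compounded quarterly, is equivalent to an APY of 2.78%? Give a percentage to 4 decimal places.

2.7515%

(1 + r/4)^4 − 1 = 0.0278, so 1 + r/4 = 1.0278^(1/4).
r/4 = 0.006879, so r = 0.027515 = 2.7515%.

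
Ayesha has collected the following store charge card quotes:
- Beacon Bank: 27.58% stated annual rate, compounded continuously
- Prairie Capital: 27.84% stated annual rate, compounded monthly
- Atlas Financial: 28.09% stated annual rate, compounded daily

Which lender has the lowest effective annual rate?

Beacon Bank: e^0.2758 − 1 = 31.758%
Prairie Capital: (1 + 0.2784/12)^12 − 1 = 31.682%
Atlas Financial: (1 + 0.2809/365)^365 − 1 = 32.418%
The lowest effective annual rate is Prairie Capital at 31.682%.

Prairie Capital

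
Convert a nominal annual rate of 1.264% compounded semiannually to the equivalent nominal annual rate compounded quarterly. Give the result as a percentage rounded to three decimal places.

EAR = (1 + 0.01264/2)^2 − 1 = 0.012680.
Solve (1 + r/4)^4 = 1.012680: r/4 = 1.012680^(1/4) − 1 = 0.003155, so r = 0.012620 = 1.262%.

1.262%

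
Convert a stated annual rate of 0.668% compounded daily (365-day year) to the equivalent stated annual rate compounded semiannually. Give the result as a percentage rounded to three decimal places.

EAR = (1 + 0.00668/365)^365 − 1 = 0.006702.
Solve (1 + r/2)^2 = 1.006702: r/2 = 1.006702^(1/2) − 1 = 0.003346, so r = 0.006691 = 0.669%.

0.669%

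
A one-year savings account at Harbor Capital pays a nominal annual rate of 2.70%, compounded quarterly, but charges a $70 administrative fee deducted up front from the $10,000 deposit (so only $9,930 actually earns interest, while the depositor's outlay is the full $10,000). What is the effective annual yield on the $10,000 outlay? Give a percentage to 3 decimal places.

Value after one year: 9,930 × (1 + 0.0270/4)^4 = 9,930 × 1.027275 = $10,200.84.
Effective yield on the $10,000 outlay: 10,200.84 / 10,000 − 1 = 0.020084 = 2.008%.

2.008%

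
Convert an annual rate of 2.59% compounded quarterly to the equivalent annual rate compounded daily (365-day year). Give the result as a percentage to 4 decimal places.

2.5817%

EAR = (1 + 0.0259/4)^4 − 1 = 0.026153.
Solve (1 + r/365)^365 = 1.026153: r/365 = 1.026153^(1/365) − 1 = 0.000071, so r = 0.025817 = 2.5817%.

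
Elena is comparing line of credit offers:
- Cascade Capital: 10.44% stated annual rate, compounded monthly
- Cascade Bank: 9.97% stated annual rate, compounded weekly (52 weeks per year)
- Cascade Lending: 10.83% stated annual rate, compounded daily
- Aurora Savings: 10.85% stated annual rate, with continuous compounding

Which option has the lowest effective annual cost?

Cascade Capital: (1 + 0.1044/12)^12 − 1 = 10.954%
Cascade Bank: (1 + 0.0997/52)^52 − 1 = 10.473%
Cascade Lending: (1 + 0.1083/365)^365 − 1 = 11.436%
Aurora Savings: e^0.1085 − 1 = 11.460%
The lowest effective annual rate is Cascade Bank at 10.473%.

Cascade Bank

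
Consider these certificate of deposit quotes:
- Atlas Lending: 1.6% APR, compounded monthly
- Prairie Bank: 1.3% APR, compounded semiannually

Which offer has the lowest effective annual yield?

Atlas Lending: (1 + 0.016/12)^12 − 1 = 1.612%
Prairie Bank: (1 + 0.013/2)^2 − 1 = 1.304%
The lowest effective annual rate is Prairie Bank at 1.304%.

Prairie Bank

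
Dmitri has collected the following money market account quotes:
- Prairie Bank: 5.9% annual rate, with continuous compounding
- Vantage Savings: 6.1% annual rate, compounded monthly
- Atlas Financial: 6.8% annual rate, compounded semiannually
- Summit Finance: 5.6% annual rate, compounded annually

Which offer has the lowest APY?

Summit Finance

Prairie Bank: e^0.059 − 1 = 6.078%
Vantage Savings: (1 + 0.061/12)^12 − 1 = 6.273%
Atlas Financial: (1 + 0.068/2)^2 − 1 = 6.916%
Summit Finance: compounded annually, EAR = 5.600%
The lowest effective annual rate is Summit Finance at 5.600%.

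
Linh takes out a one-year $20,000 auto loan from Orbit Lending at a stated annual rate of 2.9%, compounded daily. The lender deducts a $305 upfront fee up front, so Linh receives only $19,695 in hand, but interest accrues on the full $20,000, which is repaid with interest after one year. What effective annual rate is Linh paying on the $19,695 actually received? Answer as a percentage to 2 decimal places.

Amount owed after one year: 20,000 × (1 + 0.029/365)^365 = 20,000 × 1.029423 = $20,588.47.
Effective rate on net proceeds: 20,588.47 / 19,695 − 1 = 0.045365 = 4.54%.

4.54%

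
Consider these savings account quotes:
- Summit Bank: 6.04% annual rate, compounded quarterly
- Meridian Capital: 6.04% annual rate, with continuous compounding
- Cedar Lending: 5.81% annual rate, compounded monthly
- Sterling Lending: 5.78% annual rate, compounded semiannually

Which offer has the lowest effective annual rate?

Sterling Lending

Summit Bank: (1 + 0.0604/4)^4 − 1 = 6.178%
Meridian Capital: e^0.0604 − 1 = 6.226%
Cedar Lending: (1 + 0.0581/12)^12 − 1 = 5.967%
Sterling Lending: (1 + 0.0578/2)^2 − 1 = 5.864%
The lowest effective annual rate is Sterling Lending at 5.864%.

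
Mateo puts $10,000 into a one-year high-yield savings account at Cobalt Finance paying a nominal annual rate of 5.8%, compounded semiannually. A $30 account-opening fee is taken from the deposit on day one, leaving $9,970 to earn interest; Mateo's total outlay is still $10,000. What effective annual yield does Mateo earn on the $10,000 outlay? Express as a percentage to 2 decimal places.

5.57%

Value after one year: 9,970 × (1 + 0.058/2)^2 = 9,970 × 1.058841 = $10,556.64.
Effective yield on the $10,000 outlay: 10,556.64 / 10,000 − 1 = 0.055664 = 5.57%.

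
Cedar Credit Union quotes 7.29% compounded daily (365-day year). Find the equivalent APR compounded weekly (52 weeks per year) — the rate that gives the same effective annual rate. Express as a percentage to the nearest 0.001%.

7.294%

EAR = (1 + 0.0729/365)^365 − 1 = 0.075615.
Solve (1 + r/52)^52 = 1.075615: r/52 = 1.075615^(1/52) − 1 = 0.001403, so r = 0.072944 = 7.294%.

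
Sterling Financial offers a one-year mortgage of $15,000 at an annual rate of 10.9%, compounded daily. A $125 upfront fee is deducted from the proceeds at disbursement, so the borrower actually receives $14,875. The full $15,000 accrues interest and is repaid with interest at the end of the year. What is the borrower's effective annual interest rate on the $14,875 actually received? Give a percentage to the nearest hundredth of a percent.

12.45%

Amount owed after one year: 15,000 × (1 + 0.109/365)^365 = 15,000 × 1.115144 = $16,727.16.
Effective rate on net proceeds: 16,727.16 / 14,875 − 1 = 0.124515 = 12.45%.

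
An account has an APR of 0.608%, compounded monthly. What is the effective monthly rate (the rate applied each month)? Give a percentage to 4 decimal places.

With a nominal annual rate compounded monthly, the periodic rate is the nominal rate divided by 12.
i = 0.00608 / 12 = 0.0005067 = 0.0507%.

0.0507%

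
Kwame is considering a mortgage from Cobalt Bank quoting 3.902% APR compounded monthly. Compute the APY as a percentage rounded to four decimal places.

3.9725%

EAR = (1 + 0.03902/12)^12 − 1.
= (1 + 0.003252)^12 − 1 = 1.039725 − 1 = 3.9725%.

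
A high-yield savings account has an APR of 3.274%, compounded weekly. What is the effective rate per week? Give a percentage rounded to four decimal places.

With a nominal annual rate compounded weekly, the periodic rate is the nominal rate divided by 52.
i = 0.03274 / 52 = 0.0006296 = 0.0630%.

0.0630%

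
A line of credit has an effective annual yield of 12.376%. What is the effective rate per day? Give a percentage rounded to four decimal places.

The per-day rate i satisfies (1 + i)^365 = 1 + 0.12376.
i = 1.12376^(1/365) − 1 = 0.0003197 = 0.0320%.

0.0320%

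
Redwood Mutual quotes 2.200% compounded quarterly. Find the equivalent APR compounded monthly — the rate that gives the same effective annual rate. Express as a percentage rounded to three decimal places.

EAR = (1 + 0.02200/4)^4 − 1 = 0.022182.
Solve (1 + r/12)^12 = 1.022182: r/12 = 1.022182^(1/12) − 1 = 0.001830, so r = 0.021960 = 2.196%.

2.196%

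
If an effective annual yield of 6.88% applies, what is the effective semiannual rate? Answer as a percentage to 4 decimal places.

The per-half-year rate i satisfies (1 + i)^2 = 1 + 0.0688.
i = 1.0688^(1/2) − 1 = 0.0338278 = 3.3828%.

3.3828%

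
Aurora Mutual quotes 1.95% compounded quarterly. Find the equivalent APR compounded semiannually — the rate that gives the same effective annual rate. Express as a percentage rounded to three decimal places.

1.955%

EAR = (1 + 0.0195/4)^4 − 1 = 0.019643.
Solve (1 + r/2)^2 = 1.019643: r/2 = 1.019643^(1/2) − 1 = 0.009774, so r = 0.019548 = 1.955%.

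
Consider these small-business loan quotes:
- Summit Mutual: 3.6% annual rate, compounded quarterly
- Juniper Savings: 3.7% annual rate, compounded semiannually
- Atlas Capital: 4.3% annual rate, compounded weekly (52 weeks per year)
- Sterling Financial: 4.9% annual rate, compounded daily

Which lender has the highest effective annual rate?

Summit Mutual: (1 + 0.036/4)^4 − 1 = 3.649%
Juniper Savings: (1 + 0.037/2)^2 − 1 = 3.734%
Atlas Capital: (1 + 0.043/52)^52 − 1 = 4.392%
Sterling Financial: (1 + 0.049/365)^365 − 1 = 5.022%
The highest effective annual rate is Sterling Financial at 5.022%.

Sterling Financial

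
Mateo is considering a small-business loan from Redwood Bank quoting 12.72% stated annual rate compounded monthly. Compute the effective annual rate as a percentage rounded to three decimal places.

EAR = (1 + 0.1272/12)^12 − 1.
= (1 + 0.010600)^12 − 1 = 1.134884 − 1 = 13.488%.

13.488%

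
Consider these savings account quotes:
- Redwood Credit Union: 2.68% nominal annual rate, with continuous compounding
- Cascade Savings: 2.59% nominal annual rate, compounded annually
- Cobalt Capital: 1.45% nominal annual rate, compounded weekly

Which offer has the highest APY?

Redwood Credit Union: e^0.0268 − 1 = 2.716%
Cascade Savings: compounded annually, EAR = 2.590%
Cobalt Capital: (1 + 0.0145/52)^52 − 1 = 1.460%
The highest effective annual rate is Redwood Credit Union at 2.716%.

Redwood Credit Union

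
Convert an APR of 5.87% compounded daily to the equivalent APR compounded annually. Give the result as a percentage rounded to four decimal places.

6.0452%

EAR = (1 + 0.0587/365)^365 − 1 = 0.060452.
Compounded annually, the equivalent nominal rate is the EAR itself: 6.0452%.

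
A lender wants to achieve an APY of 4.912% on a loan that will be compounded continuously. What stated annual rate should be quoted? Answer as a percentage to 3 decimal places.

Continuous: nominal r satisfies e^r − 1 = 0.04912.
r = ln(1 + 0.04912) = ln(1.04912) = 0.047952 = 4.795%.

4.795%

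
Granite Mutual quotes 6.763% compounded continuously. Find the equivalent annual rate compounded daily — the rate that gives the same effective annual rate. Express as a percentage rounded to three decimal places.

6.764%

EAR under continuous compounding: e^0.06763 − 1 = 0.069969.
Solve (1 + r/365)^365 = 1.069969: r/365 = 1.069969^(1/365) − 1 = 0.000185, so r = 0.067636 = 6.764%.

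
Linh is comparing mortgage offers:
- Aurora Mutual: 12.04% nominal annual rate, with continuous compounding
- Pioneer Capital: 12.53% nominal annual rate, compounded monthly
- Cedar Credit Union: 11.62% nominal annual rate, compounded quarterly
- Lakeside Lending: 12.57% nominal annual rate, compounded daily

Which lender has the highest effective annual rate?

Lakeside Lending

Aurora Mutual: e^0.1204 − 1 = 12.795%
Pioneer Capital: (1 + 0.1253/12)^12 − 1 = 13.275%
Cedar Credit Union: (1 + 0.1162/4)^4 − 1 = 12.136%
Lakeside Lending: (1 + 0.1257/365)^365 − 1 = 13.392%
The highest effective annual rate is Lakeside Lending at 13.392%.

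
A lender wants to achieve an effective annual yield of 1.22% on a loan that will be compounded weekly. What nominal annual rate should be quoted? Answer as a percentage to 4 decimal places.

(1 + r/52)^52 − 1 = 0.0122, so 1 + r/52 = 1.0122^(1/52).
r/52 = 0.000233, so r = 0.012128 = 1.2128%.

1.2128%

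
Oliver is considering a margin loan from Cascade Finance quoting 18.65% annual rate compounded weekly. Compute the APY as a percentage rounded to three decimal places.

20.462%

EAR = (1 + 0.1865/52)^52 − 1.
= (1 + 0.003587)^52 − 1 = 1.204623 − 1 = 20.462%.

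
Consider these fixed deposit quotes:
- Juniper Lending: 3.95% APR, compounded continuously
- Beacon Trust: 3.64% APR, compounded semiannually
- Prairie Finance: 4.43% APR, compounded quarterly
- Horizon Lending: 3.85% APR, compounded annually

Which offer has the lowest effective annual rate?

Beacon Trust

Juniper Lending: e^0.0395 − 1 = 4.029%
Beacon Trust: (1 + 0.0364/2)^2 − 1 = 3.673%
Prairie Finance: (1 + 0.0443/4)^4 − 1 = 4.504%
Horizon Lending: compounded annually, EAR = 3.850%
The lowest effective annual rate is Beacon Trust at 3.673%.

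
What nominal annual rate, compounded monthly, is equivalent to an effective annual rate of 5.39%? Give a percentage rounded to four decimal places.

(1 + r/12)^12 − 1 = 0.0539, so 1 + r/12 = 1.0539^(1/12).
r/12 = 0.004384, so r = 0.052613 = 5.2613%.

5.2613%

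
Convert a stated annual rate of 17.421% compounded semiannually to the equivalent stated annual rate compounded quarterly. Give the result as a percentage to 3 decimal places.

17.057%

EAR = (1 + 0.17421/2)^2 − 1 = 0.181797.
Solve (1 + r/4)^4 = 1.181797: r/4 = 1.181797^(1/4) − 1 = 0.042643, so r = 0.170573 = 17.057%.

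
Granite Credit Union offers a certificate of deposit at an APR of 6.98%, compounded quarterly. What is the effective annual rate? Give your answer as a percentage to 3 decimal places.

EAR = (1 + 0.0698/4)^4 − 1.
= 1.071648 − 1 = 7.165%.

7.165%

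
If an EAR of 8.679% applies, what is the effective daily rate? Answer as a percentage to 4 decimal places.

The per-day rate i satisfies (1 + i)^365 = 1 + 0.08679.
i = 1.08679^(1/365) − 1 = 0.0002280 = 0.0228%.

0.0228%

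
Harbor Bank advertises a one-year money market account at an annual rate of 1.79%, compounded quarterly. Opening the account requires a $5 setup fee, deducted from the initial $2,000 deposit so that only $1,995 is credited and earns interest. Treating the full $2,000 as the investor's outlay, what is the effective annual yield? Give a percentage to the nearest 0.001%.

Value after one year: 1,995 × (1 + 0.0179/4)^4 = 1,995 × 1.018021 = $2,030.95.
Effective yield on the $2,000 outlay: 2,030.95 / 2,000 − 1 = 0.015475 = 1.548%.

1.548%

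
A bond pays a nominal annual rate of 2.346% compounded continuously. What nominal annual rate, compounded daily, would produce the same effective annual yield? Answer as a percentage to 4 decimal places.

2.3461%

EAR under continuous compounding: e^0.02346 − 1 = 0.023737.
Solve (1 + r/365)^365 = 1.023737: r/365 = 1.023737^(1/365) − 1 = 0.000064, so r = 0.023461 = 2.3461%.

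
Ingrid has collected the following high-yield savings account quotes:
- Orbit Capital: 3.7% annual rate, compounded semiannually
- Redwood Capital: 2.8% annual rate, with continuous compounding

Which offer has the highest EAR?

Orbit Capital

Orbit Capital: (1 + 0.037/2)^2 − 1 = 3.734%
Redwood Capital: e^0.028 − 1 = 2.840%
The highest effective annual rate is Orbit Capital at 3.734%.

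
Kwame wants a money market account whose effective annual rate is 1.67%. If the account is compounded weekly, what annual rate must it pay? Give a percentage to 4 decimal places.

(1 + r/52)^52 − 1 = 0.0167, so 1 + r/52 = 1.0167^(1/52).
r/52 = 0.000319, so r = 0.016565 = 1.6565%.

1.6565%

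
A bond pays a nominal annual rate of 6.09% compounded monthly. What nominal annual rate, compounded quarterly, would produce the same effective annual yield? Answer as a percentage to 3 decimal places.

EAR = (1 + 0.0609/12)^12 − 1 = 0.062629.
Solve (1 + r/4)^4 = 1.062629: r/4 = 1.062629^(1/4) − 1 = 0.015302, so r = 0.061210 = 6.121%.

6.121%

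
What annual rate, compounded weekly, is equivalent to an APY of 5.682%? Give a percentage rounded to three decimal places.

5.529%

(1 + r/52)^52 − 1 = 0.05682, so 1 + r/52 = 1.05682^(1/52).
r/52 = 0.001063, so r = 0.055294 = 5.529%.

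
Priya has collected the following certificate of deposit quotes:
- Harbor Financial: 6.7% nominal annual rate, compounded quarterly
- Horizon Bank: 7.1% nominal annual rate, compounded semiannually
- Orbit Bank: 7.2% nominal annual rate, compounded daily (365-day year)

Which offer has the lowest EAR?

Harbor Financial: (1 + 0.067/4)^4 − 1 = 6.870%
Horizon Bank: (1 + 0.071/2)^2 − 1 = 7.226%
Orbit Bank: (1 + 0.072/365)^365 − 1 = 7.465%
The lowest effective annual rate is Harbor Financial at 6.870%.

Harbor Financial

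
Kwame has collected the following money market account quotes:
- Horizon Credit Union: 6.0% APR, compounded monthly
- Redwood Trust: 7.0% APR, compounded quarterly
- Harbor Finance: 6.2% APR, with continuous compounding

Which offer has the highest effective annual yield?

Horizon Credit Union: (1 + 0.060/12)^12 − 1 = 6.168%
Redwood Trust: (1 + 0.070/4)^4 − 1 = 7.186%
Harbor Finance: e^0.062 − 1 = 6.396%
The highest effective annual rate is Redwood Trust at 7.186%.

Redwood Trust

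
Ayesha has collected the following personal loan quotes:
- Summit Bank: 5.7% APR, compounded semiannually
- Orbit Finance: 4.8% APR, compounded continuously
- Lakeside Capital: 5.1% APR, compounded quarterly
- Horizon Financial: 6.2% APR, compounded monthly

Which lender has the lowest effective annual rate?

Orbit Finance

Summit Bank: (1 + 0.057/2)^2 − 1 = 5.781%
Orbit Finance: e^0.048 − 1 = 4.917%
Lakeside Capital: (1 + 0.051/4)^4 − 1 = 5.198%
Horizon Financial: (1 + 0.062/12)^12 − 1 = 6.379%
The lowest effective annual rate is Orbit Finance at 4.917%.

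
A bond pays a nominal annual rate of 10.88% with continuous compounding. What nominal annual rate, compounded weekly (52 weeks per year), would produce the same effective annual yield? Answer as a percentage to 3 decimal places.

EAR under continuous compounding: e^0.1088 − 1 = 0.114939.
Solve (1 + r/52)^52 = 1.114939: r/52 = 1.114939^(1/52) − 1 = 0.002094, so r = 0.108914 = 10.891%.

10.891%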